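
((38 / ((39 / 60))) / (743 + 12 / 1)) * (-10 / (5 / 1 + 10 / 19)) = -5776 / 41223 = -0.14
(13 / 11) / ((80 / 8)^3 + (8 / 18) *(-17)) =117 / 98252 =0.00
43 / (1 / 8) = 344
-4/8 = -1/2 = -0.50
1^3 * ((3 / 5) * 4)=12 / 5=2.40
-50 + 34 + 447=431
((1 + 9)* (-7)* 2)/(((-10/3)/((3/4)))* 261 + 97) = 140/1063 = 0.13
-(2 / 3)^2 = -4 / 9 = -0.44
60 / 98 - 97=-4723 / 49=-96.39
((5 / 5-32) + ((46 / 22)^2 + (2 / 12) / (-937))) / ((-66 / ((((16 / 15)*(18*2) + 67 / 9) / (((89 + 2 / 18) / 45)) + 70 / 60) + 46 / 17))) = 2502731019620 / 229548629673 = 10.90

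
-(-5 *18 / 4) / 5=9 / 2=4.50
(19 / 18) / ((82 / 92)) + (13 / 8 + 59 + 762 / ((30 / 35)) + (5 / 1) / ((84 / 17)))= 19668433 / 20664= 951.82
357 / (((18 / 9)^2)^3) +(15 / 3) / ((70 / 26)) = 3331 / 448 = 7.44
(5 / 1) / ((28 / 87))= 435 / 28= 15.54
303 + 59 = 362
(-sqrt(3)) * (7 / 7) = -sqrt(3) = -1.73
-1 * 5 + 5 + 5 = 5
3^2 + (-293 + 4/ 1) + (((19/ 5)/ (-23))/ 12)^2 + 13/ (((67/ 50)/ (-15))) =-54294419813/ 127594800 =-425.52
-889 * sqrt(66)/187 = -38.62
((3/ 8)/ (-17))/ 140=-3/ 19040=-0.00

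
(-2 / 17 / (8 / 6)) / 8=-3 / 272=-0.01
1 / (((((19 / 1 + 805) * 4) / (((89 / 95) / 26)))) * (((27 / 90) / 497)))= 44233 / 2442336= 0.02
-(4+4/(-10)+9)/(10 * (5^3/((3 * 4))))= -378/3125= -0.12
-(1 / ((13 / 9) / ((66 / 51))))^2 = -0.80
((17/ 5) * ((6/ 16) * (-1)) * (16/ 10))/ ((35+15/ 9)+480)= -153/ 38750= -0.00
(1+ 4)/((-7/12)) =-60/7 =-8.57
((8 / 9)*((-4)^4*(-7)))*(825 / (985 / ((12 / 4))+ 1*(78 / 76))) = -149811200 / 37547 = -3989.96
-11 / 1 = -11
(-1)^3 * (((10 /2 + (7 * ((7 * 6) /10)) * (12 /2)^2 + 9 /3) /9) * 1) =-5332 /45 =-118.49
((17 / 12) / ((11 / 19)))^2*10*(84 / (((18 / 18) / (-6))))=-3651515 / 121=-30177.81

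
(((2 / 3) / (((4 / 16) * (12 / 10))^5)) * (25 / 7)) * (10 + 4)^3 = 1960000000 / 729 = 2688614.54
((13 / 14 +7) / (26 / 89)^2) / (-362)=-879231 / 3425968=-0.26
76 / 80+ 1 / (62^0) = 39 / 20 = 1.95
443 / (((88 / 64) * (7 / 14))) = 7088 / 11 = 644.36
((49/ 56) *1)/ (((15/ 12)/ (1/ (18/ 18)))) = 7/ 10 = 0.70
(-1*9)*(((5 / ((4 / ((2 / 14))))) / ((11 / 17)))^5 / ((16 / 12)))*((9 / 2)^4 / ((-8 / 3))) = 2358031949803125 / 1419134452105216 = 1.66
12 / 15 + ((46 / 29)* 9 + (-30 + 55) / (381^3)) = 120899665051 / 8019419445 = 15.08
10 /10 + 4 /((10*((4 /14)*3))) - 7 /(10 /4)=-4 /3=-1.33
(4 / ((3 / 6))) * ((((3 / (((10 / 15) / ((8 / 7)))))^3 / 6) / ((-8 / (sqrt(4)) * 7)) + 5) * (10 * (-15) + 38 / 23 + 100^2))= 18237614944 / 55223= 330253.97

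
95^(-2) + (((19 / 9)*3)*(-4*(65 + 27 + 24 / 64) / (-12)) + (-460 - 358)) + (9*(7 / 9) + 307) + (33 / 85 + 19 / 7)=-23652807097 / 77326200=-305.88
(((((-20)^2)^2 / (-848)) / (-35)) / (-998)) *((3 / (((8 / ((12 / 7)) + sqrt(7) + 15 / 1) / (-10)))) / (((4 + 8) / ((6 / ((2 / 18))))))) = 11947500 / 316385461 -607500 *sqrt(7) / 316385461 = 0.03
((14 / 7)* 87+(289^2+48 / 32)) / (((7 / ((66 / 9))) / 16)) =29461168 / 21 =1402912.76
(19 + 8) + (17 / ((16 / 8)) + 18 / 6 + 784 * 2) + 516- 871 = 2503 / 2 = 1251.50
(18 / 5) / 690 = 3 / 575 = 0.01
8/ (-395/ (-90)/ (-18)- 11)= -2592/ 3643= -0.71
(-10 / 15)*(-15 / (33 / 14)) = 140 / 33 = 4.24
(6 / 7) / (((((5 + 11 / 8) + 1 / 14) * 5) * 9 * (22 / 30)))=16 / 3971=0.00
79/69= 1.14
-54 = -54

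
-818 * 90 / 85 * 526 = -7744824 / 17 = -455577.88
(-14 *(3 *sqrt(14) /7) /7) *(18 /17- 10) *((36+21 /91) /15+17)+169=169+1150944 *sqrt(14) /7735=725.75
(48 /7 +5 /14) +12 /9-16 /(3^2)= 853 /126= 6.77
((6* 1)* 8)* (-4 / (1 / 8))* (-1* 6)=9216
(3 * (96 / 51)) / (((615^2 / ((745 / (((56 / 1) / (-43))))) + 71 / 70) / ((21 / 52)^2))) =-1186704540 / 850619174119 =-0.00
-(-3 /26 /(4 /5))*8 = 15 /13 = 1.15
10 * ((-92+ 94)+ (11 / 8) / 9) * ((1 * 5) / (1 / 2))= 215.28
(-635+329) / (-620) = 153 / 310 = 0.49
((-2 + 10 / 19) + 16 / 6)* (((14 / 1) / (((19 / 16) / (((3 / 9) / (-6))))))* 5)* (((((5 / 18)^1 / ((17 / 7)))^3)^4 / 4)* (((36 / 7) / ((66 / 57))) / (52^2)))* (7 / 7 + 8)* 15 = -84480512701416015625 / 77798044705051104928603442251776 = -0.00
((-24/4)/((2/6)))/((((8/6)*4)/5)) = -135/8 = -16.88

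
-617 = -617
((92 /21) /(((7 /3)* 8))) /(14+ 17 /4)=46 /3577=0.01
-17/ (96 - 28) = -0.25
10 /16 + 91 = 733 /8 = 91.62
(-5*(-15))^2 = 5625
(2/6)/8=1/24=0.04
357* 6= 2142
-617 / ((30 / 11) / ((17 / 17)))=-6787 / 30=-226.23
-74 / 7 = -10.57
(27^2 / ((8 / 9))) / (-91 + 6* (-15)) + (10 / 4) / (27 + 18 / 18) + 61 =286637 / 5068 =56.56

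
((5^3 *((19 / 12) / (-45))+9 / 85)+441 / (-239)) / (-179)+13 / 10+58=23302329791 / 392729580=59.33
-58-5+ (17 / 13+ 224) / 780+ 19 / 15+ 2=-602767 / 10140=-59.44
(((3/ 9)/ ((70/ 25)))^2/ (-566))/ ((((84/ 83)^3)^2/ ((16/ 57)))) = -8173509334225/ 1249526874833491968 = -0.00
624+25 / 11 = 6889 / 11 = 626.27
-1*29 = -29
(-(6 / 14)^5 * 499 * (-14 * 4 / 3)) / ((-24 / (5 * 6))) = -404190 / 2401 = -168.34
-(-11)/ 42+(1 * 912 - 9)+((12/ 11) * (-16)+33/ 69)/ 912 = 1458875207/ 1615152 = 903.24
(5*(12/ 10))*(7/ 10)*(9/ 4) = 189/ 20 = 9.45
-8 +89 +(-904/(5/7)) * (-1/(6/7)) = 23363/15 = 1557.53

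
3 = 3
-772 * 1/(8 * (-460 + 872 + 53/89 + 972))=-17177/246458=-0.07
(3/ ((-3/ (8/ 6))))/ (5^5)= -4/ 9375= -0.00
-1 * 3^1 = -3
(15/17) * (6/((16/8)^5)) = 45/272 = 0.17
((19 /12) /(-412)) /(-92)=19 /454848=0.00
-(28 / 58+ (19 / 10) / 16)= -2791 / 4640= -0.60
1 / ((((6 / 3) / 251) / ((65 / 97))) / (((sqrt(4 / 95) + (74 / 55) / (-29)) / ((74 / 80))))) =-130520 / 30943 + 130520* sqrt(95) / 68191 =14.44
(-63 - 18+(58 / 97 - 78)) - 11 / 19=-293002 / 1843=-158.98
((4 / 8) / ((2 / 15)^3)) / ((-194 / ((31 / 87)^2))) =-360375 / 2610464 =-0.14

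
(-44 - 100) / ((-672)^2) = -1 / 3136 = -0.00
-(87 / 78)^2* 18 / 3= -2523 / 338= -7.46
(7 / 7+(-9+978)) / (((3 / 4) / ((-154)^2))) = 92018080 / 3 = 30672693.33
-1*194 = -194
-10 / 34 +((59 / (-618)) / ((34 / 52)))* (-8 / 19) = -23219 / 99807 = -0.23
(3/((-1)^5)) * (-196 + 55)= 423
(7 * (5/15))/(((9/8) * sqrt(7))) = 8 * sqrt(7)/27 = 0.78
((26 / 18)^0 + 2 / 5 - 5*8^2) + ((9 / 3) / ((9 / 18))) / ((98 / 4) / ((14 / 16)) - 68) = -1275 / 4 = -318.75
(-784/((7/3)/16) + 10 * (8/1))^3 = -148540174336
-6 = -6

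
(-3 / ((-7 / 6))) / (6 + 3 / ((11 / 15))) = 66 / 259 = 0.25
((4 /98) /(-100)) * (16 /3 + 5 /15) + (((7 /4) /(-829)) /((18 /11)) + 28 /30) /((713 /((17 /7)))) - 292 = -15222788563903 /52132991400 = -292.00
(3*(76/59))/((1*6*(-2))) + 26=1515/59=25.68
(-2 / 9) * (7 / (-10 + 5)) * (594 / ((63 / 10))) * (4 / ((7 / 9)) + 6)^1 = 2288 / 7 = 326.86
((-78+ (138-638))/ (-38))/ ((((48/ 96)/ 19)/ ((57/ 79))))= 32946/ 79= 417.04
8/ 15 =0.53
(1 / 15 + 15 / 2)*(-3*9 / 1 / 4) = -2043 / 40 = -51.08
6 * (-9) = -54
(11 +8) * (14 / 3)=88.67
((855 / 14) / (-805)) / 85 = -171 / 191590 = -0.00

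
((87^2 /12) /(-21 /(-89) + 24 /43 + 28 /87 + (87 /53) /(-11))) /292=489737680641 /219171116672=2.23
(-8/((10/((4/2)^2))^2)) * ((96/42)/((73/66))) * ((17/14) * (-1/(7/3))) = 861696/625975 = 1.38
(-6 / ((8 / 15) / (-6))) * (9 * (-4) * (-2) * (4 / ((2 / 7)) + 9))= 111780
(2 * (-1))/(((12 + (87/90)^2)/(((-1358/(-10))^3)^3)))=-315545815235728527661930824/129921875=-2428735078182396364.45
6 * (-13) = -78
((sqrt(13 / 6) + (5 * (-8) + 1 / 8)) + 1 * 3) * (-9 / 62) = 2655 / 496 - 3 * sqrt(78) / 124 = 5.14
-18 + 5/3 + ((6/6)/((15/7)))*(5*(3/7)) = -46/3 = -15.33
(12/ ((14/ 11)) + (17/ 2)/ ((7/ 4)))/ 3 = 100/ 21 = 4.76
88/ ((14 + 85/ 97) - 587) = -1067/ 6937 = -0.15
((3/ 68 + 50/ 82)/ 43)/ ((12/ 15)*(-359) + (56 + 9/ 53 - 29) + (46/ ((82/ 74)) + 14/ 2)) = -483095/ 6719770132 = -0.00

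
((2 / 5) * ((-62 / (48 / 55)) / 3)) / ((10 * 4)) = -341 / 1440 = -0.24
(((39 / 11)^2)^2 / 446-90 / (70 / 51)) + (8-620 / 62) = -3072441991 / 45709202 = -67.22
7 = 7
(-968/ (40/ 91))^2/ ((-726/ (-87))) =29058029/ 50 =581160.58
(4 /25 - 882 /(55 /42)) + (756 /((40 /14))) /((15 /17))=-102709 /275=-373.49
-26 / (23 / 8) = -208 / 23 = -9.04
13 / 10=1.30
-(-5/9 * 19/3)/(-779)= -5/1107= -0.00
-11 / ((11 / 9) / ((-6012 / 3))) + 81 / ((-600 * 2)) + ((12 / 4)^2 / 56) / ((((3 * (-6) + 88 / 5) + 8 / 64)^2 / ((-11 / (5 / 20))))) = 552626721 / 30800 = 17942.43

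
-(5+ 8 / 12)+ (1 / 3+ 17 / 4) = -13 / 12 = -1.08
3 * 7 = 21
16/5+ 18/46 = 413/115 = 3.59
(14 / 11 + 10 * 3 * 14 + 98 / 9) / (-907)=-42784 / 89793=-0.48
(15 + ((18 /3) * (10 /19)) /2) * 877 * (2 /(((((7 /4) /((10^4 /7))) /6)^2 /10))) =45463680000000000 /6517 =6976166947982.20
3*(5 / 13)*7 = 105 / 13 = 8.08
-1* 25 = -25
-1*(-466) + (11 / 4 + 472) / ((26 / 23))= 92141 / 104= 885.97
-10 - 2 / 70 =-351 / 35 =-10.03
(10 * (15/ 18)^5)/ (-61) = -15625/ 237168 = -0.07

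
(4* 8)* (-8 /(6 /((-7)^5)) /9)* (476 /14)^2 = 2486898176 /27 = 92107339.85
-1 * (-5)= 5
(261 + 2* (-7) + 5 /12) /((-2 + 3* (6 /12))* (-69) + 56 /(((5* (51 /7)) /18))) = 252365 /63414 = 3.98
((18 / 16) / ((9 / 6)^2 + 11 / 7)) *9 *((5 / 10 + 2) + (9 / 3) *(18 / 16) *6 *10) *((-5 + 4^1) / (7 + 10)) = -116235 / 3638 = -31.95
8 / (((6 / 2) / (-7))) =-56 / 3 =-18.67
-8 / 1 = -8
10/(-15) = -2/3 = -0.67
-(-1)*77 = 77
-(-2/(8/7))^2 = -49/16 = -3.06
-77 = -77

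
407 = 407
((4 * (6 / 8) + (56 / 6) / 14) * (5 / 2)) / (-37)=-55 / 222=-0.25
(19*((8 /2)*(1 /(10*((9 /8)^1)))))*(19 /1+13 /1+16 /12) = 6080 /27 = 225.19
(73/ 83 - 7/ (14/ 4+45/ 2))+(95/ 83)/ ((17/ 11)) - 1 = 12873/ 36686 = 0.35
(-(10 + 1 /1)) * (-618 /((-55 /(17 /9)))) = -3502 /15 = -233.47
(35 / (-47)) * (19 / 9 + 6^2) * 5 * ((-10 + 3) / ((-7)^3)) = -1225 / 423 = -2.90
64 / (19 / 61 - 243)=-976 / 3701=-0.26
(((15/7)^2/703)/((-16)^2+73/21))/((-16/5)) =-3375/429032464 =-0.00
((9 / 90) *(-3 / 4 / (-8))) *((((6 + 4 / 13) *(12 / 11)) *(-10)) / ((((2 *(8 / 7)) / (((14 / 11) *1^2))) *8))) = -18081 / 402688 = -0.04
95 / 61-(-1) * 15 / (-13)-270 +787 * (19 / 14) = 8864669 / 11102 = 798.47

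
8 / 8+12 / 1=13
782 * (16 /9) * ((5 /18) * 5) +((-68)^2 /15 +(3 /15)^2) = 4534321 /2025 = 2239.17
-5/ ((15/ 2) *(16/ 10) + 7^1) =-5/ 19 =-0.26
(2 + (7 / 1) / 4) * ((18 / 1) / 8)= 135 / 16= 8.44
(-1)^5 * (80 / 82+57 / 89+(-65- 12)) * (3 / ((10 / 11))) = 4538754 / 18245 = 248.77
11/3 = 3.67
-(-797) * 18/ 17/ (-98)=-7173/ 833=-8.61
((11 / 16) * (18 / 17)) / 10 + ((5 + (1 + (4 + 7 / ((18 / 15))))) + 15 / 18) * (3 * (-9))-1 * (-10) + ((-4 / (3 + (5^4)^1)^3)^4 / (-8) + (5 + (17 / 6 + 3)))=-429.09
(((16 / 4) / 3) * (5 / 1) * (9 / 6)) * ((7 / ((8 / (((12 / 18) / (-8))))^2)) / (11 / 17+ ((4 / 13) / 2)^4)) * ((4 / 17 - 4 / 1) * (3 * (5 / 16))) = -4998175 / 120746112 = -0.04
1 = 1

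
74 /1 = 74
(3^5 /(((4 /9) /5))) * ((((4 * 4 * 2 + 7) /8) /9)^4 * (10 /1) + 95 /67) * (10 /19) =17095924125 /5214208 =3278.72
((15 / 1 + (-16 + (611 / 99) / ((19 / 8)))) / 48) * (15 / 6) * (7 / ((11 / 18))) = 105245 / 110352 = 0.95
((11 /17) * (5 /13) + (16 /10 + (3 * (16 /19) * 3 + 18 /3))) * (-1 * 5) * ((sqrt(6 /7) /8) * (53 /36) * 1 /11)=-5722357 * sqrt(42) /31039008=-1.19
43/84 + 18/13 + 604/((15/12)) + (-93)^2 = 49872167/5460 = 9134.10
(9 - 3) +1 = 7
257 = 257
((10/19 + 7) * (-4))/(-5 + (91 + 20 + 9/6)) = -1144/4085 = -0.28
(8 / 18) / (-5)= -4 / 45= -0.09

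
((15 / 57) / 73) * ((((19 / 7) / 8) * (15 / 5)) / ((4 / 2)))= 15 / 8176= 0.00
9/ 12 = 3/ 4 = 0.75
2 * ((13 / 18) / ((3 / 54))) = 26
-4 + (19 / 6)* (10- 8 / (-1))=53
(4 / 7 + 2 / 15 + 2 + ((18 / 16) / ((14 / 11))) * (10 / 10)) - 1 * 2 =2669 / 1680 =1.59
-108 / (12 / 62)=-558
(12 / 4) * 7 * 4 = 84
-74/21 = -3.52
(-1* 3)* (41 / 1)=-123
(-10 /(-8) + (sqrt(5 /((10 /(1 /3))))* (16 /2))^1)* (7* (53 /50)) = 371 /40 + 742* sqrt(6) /75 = 33.51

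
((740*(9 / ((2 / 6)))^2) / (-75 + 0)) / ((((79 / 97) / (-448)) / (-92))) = -143782345728 / 395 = -364005938.55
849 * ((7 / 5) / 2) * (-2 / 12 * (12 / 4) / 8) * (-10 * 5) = 29715 / 16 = 1857.19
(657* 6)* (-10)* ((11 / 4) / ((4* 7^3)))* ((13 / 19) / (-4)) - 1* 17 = -363359 / 104272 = -3.48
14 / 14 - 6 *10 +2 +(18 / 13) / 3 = -735 / 13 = -56.54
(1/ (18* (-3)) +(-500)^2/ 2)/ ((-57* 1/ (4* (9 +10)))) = -13499998/ 81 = -166666.64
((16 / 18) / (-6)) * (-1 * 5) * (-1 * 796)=-15920 / 27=-589.63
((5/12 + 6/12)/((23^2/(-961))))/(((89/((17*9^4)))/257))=-536341.29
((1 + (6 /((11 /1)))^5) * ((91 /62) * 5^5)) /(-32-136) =-6858596875 /239643888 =-28.62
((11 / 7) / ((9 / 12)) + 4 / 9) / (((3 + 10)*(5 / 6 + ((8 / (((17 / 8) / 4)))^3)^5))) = 915975376483141053760 / 2177275457095692203723643430050102972933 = 0.00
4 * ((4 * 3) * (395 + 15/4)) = 19140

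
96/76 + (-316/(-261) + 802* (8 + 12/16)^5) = 104442853509341/2539008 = 41135299.10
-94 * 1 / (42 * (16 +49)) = -0.03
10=10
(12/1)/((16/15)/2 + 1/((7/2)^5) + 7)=3025260/1899671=1.59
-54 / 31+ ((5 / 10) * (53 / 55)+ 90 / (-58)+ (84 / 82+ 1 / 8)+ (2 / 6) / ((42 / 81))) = -115750149 / 113525720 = -1.02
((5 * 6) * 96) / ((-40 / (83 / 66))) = -996 / 11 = -90.55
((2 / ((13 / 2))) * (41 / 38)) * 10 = 820 / 247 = 3.32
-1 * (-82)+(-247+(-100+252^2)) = 63239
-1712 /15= -114.13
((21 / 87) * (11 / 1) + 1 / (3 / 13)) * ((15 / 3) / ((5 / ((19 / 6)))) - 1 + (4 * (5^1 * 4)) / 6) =9424 / 87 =108.32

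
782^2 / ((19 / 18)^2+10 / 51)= 3368274192 / 7217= 466713.90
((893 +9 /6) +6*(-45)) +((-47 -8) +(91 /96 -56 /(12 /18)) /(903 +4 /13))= 641909647 /1127328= 569.41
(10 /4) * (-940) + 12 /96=-18799 /8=-2349.88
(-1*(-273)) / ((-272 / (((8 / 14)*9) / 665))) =-351 / 45220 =-0.01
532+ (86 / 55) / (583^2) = 9945152226 / 18693895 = 532.00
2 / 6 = 1 / 3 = 0.33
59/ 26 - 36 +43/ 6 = -1036/ 39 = -26.56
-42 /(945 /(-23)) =46 /45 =1.02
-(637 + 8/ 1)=-645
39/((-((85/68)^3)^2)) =-159744/15625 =-10.22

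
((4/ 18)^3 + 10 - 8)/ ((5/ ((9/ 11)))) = 1466/ 4455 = 0.33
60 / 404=15 / 101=0.15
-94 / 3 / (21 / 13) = -1222 / 63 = -19.40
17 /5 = 3.40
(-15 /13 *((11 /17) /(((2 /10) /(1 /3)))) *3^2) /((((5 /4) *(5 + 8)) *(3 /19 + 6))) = -4180 /37349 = -0.11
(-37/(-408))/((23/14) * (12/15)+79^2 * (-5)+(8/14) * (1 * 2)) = -0.00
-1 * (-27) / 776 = 27 / 776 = 0.03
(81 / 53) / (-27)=-0.06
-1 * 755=-755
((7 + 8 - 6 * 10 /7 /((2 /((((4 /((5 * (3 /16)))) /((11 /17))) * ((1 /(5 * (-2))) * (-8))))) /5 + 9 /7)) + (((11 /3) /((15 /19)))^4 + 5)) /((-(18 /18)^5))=-13578702950293 /28347620625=-479.01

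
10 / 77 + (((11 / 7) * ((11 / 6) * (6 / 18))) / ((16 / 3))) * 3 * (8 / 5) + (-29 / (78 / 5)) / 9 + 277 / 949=1.08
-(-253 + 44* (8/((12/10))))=-121/3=-40.33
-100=-100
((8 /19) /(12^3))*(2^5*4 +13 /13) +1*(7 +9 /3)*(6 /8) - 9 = -2009 /1368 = -1.47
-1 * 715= -715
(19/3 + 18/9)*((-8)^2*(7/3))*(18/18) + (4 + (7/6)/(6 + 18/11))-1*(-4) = 90187/72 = 1252.60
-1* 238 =-238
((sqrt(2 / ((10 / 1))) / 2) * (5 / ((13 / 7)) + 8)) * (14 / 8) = 973 * sqrt(5) / 520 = 4.18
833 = 833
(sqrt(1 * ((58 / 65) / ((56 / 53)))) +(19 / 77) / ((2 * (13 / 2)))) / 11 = 19 / 11011 +sqrt(699335) / 10010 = 0.09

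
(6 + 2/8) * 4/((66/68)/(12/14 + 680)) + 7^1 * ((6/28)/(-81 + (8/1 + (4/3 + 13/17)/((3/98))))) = 5533696571/315546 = 17536.89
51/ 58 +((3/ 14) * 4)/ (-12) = 164/ 203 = 0.81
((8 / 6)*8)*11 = 352 / 3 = 117.33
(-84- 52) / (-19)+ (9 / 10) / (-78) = 35303 / 4940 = 7.15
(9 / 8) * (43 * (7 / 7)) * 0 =0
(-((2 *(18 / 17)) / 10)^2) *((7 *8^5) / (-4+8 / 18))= 20901888 / 7225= 2892.99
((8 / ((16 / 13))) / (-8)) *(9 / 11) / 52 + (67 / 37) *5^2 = 1178867 / 26048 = 45.26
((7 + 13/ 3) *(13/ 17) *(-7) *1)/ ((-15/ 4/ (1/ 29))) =728/ 1305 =0.56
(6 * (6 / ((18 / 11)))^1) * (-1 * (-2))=44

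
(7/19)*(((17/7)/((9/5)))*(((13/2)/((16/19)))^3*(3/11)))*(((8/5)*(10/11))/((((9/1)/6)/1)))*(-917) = -61819504565/1115136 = -55436.74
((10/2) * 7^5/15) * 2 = 33614/3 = 11204.67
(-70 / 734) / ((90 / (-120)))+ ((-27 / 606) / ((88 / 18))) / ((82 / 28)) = 24884293 / 200606604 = 0.12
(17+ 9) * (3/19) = 78/19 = 4.11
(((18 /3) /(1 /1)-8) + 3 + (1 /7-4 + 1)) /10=-13 /70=-0.19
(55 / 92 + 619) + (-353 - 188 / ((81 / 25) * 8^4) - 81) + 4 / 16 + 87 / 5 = 1938556459 / 9538560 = 203.23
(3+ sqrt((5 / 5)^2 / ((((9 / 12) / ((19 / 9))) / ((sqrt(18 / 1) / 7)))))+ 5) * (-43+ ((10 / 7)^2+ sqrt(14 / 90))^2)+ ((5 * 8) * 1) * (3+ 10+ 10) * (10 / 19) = -2 * (23229675 - (49 * sqrt(35)+ 1500)^2) * (sqrt(133) * 2^(1 / 4)+ 84) / 11344725+ 9200 / 19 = 139.23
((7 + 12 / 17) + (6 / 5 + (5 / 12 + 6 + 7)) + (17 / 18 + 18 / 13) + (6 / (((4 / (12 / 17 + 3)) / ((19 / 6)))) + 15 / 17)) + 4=937553 / 19890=47.14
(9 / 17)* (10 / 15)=6 / 17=0.35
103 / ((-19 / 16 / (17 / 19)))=-28016 / 361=-77.61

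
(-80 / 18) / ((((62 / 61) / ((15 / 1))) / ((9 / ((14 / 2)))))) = -18300 / 217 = -84.33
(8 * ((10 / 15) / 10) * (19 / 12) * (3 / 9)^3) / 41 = 38 / 49815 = 0.00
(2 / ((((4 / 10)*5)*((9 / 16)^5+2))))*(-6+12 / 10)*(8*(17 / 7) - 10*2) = 100663296 / 75467035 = 1.33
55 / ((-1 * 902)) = -5 / 82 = -0.06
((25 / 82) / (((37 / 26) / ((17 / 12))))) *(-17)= -93925 / 18204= -5.16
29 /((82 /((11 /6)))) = 319 /492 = 0.65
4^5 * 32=32768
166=166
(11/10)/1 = 1.10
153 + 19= 172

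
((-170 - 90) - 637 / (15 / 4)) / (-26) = 248 / 15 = 16.53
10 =10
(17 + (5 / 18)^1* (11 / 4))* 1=1279 / 72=17.76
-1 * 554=-554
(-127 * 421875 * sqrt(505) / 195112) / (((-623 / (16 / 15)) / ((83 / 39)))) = 197643750 * sqrt(505) / 197526511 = 22.49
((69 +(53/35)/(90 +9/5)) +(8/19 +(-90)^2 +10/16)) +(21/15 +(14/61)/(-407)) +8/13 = 6440571175346137/788119211880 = 8172.08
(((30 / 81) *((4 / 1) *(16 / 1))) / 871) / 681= 640 / 16015077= 0.00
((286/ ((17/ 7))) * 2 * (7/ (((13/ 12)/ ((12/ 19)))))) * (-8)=-2483712/ 323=-7689.51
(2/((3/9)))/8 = 3/4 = 0.75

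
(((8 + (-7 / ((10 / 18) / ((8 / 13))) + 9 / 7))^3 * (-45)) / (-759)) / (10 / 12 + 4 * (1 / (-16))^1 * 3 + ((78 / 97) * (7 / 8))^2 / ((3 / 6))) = 229389903796104 / 1155383817462875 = 0.20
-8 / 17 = -0.47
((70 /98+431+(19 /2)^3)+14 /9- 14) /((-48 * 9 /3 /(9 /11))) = -643429 /88704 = -7.25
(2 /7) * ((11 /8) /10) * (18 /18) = 11 /280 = 0.04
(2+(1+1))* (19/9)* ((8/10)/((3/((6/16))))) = 0.84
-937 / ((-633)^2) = -937 / 400689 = -0.00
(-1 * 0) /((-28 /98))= 0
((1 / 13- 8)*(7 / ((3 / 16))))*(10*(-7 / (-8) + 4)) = -14420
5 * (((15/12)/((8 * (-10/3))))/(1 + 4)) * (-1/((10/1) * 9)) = 1/1920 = 0.00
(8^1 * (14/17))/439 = 112/7463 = 0.02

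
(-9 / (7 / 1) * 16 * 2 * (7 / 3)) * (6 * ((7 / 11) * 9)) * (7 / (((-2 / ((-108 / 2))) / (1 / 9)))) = -762048 / 11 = -69277.09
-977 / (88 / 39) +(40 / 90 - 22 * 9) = -499391 / 792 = -630.54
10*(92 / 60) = 46 / 3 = 15.33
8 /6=4 /3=1.33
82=82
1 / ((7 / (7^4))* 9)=38.11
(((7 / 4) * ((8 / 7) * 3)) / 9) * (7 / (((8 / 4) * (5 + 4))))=7 / 27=0.26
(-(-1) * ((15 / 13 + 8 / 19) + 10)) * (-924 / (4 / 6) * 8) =-31700592 / 247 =-128342.48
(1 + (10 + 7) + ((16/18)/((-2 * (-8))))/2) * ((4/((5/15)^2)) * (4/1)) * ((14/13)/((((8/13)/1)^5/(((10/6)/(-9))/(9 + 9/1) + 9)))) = 566889209887/1990656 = 284775.07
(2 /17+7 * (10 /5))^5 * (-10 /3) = -2654208000000 /1419857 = -1869348.81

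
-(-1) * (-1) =-1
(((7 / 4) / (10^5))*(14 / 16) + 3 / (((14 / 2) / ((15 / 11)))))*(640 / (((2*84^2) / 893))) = 128595369289 / 5433120000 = 23.67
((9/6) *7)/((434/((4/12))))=1/124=0.01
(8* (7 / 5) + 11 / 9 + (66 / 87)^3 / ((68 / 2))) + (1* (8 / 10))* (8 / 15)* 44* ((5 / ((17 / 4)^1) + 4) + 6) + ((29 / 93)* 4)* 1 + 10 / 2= 26432430032 / 115677027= 228.50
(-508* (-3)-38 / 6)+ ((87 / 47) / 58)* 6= 214018 / 141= 1517.86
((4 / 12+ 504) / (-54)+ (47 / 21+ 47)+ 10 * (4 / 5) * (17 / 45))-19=135631 / 5670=23.92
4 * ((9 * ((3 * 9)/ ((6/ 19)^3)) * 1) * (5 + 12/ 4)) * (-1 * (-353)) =87164172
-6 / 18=-1 / 3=-0.33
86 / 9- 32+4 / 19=-3802 / 171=-22.23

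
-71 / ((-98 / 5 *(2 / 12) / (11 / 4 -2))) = 3195 / 196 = 16.30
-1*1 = -1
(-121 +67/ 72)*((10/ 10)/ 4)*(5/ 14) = -6175/ 576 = -10.72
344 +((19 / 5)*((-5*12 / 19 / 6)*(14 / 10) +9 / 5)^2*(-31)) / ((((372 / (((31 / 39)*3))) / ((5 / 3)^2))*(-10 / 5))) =92081671 / 266760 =345.19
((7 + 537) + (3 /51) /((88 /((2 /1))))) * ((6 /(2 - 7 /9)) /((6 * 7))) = 3662217 /57596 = 63.58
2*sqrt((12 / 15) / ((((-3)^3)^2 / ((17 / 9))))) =4*sqrt(85) / 405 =0.09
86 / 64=43 / 32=1.34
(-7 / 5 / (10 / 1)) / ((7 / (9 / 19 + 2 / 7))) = -101 / 6650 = -0.02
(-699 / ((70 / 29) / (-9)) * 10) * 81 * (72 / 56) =132998031 / 49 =2714245.53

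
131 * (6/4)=393/2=196.50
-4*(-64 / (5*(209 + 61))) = 0.19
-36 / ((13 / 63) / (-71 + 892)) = -1862028 / 13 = -143232.92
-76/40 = -19/10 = -1.90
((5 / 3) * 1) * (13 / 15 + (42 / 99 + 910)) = 16707 / 11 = 1518.82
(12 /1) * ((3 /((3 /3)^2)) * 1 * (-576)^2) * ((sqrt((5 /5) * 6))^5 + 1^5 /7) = 11943936 /7 + 429981696 * sqrt(6) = 1054942030.51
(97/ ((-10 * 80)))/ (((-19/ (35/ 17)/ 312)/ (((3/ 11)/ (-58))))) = -79443/ 4121480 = -0.02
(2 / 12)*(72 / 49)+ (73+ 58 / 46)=83968 / 1127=74.51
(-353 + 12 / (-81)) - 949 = -35158 / 27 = -1302.15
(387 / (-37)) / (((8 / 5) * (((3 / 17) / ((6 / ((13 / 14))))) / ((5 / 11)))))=-108.80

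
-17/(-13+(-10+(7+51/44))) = 1.15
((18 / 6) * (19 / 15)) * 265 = 1007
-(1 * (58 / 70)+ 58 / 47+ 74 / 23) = -199769 / 37835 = -5.28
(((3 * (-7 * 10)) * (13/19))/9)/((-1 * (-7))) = -130/57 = -2.28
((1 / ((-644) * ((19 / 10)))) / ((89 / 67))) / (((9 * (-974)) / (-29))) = -9715 / 4773104532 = -0.00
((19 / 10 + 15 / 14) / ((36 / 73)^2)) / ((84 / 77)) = 762047 / 68040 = 11.20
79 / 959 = 0.08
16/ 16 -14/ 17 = 3/ 17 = 0.18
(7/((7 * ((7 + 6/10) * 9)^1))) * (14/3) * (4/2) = 70/513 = 0.14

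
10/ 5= 2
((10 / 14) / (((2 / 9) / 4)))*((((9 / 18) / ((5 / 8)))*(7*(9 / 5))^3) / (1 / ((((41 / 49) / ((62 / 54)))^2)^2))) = 78822555006033288 / 13581415266125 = 5803.71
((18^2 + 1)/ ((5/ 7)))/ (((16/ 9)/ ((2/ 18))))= 455/ 16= 28.44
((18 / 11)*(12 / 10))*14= 1512 / 55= 27.49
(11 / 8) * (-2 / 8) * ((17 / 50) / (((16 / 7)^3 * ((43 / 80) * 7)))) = -9163 / 3522560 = -0.00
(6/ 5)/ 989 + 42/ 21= 9896/ 4945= 2.00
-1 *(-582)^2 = -338724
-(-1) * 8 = 8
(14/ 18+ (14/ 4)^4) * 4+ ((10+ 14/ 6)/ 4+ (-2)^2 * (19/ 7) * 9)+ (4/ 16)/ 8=1419647/ 2016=704.19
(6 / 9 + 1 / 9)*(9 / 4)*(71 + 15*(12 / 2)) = 1127 / 4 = 281.75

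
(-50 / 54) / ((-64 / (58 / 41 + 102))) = 1.50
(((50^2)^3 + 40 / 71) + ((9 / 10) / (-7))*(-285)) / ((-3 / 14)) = -5177083345661 / 71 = -72916666840.30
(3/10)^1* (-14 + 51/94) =-759/188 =-4.04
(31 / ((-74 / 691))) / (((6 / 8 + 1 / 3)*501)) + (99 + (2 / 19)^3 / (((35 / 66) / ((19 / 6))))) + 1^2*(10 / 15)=301861842173 / 3044794935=99.14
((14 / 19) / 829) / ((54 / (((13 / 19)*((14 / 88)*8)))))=1274 / 88882893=0.00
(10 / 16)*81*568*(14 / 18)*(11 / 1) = 246015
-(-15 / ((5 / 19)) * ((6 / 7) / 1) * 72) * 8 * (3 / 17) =590976 / 119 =4966.18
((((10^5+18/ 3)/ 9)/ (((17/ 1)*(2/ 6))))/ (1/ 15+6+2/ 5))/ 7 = 500030/ 11543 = 43.32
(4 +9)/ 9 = 13/ 9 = 1.44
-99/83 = -1.19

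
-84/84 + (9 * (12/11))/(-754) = -4201/4147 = -1.01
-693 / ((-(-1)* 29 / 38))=-26334 / 29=-908.07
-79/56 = -1.41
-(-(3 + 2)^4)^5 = 95367431640625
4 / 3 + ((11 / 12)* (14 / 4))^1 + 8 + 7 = 19.54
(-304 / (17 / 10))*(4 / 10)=-1216 / 17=-71.53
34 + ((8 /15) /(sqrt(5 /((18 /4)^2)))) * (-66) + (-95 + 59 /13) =-792 * sqrt(5) /25 - 734 /13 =-127.30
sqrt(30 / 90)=sqrt(3) / 3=0.58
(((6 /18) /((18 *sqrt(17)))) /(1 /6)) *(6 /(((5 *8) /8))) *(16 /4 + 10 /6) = 2 *sqrt(17) /45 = 0.18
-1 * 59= -59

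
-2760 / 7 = -394.29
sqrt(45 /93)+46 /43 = 1.77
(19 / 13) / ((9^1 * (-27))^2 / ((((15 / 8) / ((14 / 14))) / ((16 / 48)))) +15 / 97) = 485 / 3483597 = 0.00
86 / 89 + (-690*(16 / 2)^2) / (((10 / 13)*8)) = -638578 / 89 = -7175.03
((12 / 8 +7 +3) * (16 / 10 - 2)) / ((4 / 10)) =-23 / 2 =-11.50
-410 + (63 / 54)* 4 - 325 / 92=-408.87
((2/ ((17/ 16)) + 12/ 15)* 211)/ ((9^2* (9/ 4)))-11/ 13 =606667/ 268515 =2.26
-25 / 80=-5 / 16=-0.31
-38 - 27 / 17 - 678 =-12199 / 17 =-717.59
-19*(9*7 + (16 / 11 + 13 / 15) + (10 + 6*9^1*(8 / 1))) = -1590452 / 165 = -9639.10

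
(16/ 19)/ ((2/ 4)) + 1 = 2.68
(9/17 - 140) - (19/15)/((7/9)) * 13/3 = -87184/595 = -146.53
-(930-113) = -817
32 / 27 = 1.19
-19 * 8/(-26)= 76/13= 5.85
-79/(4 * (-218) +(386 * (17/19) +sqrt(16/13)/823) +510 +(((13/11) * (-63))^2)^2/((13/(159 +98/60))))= -2043976808423183228708466039830/9824400063073946951653233233055339597 +2012498665247078800 * sqrt(13)/9824400063073946951653233233055339597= -0.00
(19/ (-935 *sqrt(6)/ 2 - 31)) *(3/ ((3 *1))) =1178/ 2620753 - 17765 *sqrt(6)/ 2620753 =-0.02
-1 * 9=-9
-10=-10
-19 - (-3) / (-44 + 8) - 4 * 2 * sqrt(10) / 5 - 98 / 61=-15145 / 732 - 8 * sqrt(10) / 5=-25.75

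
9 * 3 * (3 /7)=81 /7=11.57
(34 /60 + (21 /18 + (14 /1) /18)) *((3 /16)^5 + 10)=1184918339 /47185920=25.11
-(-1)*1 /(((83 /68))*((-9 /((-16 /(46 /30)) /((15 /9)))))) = 1088 /1909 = 0.57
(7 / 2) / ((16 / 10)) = 35 / 16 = 2.19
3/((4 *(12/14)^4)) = 2401/1728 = 1.39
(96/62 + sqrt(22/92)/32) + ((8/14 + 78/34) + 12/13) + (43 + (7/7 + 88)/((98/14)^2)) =50.17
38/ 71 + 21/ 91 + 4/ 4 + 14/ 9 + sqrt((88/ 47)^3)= 176 * sqrt(1034)/ 2209 + 27592/ 8307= 5.88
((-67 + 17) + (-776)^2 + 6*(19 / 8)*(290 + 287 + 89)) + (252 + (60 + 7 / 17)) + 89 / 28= 291279675 / 476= 611932.09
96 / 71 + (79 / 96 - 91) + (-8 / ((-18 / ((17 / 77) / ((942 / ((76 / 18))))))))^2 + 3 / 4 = -1726848094137488909 / 19606570232645088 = -88.07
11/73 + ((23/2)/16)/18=8015/42048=0.19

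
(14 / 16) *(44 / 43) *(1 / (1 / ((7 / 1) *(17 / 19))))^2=1090397 / 31046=35.12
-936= -936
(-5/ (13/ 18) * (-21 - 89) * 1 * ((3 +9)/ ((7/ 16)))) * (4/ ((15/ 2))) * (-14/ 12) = -168960/ 13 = -12996.92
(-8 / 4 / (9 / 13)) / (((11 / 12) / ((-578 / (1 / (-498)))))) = -9978592 / 11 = -907144.73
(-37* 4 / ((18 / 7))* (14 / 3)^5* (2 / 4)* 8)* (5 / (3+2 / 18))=-198994880 / 243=-818908.97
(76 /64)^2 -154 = -39063 /256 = -152.59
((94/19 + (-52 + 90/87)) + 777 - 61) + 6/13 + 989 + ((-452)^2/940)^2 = 19342969047913/395576675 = 48898.15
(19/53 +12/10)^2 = 170569/70225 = 2.43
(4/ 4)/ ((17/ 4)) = 4/ 17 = 0.24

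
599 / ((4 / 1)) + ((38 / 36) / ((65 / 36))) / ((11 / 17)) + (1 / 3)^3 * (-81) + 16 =468049 / 2860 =163.65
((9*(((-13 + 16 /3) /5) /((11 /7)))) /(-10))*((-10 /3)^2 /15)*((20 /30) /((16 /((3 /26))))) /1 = 161 /51480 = 0.00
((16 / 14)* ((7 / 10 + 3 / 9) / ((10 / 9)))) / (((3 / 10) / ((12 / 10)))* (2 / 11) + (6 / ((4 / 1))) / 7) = 1023 / 250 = 4.09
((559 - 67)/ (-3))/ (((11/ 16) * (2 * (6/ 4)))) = -2624/ 33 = -79.52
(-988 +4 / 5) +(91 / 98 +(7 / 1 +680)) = -20949 / 70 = -299.27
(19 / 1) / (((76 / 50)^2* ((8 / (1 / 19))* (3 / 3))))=625 / 11552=0.05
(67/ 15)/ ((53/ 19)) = 1273/ 795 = 1.60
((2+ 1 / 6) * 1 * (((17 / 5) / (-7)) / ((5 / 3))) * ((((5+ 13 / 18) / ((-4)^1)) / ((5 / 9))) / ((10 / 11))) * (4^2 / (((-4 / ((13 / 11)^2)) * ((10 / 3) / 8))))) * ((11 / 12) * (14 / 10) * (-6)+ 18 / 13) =728848497 / 4812500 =151.45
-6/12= -1/2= -0.50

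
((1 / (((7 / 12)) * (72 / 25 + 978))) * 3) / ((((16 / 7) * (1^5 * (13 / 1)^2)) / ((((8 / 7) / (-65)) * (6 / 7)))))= -90 / 439977811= -0.00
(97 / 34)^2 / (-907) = -9409 / 1048492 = -0.01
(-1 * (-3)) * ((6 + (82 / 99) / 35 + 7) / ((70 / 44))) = 90254 / 3675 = 24.56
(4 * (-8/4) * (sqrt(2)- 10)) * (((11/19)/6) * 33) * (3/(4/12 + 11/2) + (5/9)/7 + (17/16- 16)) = -8747453/2394 + 8747453 * sqrt(2)/23940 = -3137.17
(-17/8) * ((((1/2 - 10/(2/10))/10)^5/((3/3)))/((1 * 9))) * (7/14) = 17963145387/51200000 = 350.84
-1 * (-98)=98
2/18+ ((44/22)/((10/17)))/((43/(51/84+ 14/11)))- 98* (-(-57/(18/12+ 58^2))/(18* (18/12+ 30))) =3090788711/12034624140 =0.26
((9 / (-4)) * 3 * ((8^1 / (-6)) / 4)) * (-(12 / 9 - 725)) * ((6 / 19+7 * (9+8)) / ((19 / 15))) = 221474565 / 1444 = 153375.74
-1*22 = -22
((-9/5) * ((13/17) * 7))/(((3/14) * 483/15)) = -546/391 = -1.40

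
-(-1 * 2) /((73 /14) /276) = 7728 /73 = 105.86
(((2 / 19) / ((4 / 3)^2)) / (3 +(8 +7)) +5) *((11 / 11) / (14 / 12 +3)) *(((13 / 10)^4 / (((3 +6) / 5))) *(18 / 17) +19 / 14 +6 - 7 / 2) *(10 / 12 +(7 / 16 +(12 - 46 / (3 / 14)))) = -1384076822427 / 1033600000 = -1339.08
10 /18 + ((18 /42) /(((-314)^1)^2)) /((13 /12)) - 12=-231034996 /20187531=-11.44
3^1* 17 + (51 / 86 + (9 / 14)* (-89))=-1692 / 301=-5.62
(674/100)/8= 337/400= 0.84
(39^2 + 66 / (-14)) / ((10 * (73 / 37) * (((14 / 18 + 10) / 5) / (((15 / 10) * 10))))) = 26508465 / 49567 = 534.80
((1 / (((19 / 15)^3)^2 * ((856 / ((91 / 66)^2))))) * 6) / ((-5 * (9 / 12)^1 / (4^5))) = -536608800000 / 609103021307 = -0.88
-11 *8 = -88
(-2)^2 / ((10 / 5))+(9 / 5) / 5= 59 / 25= 2.36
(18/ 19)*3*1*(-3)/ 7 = -162/ 133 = -1.22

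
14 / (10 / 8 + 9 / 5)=280 / 61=4.59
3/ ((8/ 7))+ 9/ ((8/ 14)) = 147/ 8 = 18.38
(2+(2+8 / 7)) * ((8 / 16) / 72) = 1 / 28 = 0.04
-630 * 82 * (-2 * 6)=619920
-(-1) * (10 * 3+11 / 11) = 31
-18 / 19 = -0.95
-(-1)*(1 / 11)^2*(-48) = -48 / 121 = -0.40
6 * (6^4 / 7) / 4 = 1944 / 7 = 277.71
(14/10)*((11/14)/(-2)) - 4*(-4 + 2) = 149/20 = 7.45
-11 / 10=-1.10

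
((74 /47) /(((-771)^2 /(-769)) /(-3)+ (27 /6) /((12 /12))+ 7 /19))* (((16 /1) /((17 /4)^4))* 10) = 88573050880 /30115751366437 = 0.00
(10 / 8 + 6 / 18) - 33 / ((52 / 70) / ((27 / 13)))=-183899 / 2028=-90.68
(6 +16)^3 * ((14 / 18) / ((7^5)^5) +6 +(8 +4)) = 330473026181923931247790024 / 1724231082425097729609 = 191664.00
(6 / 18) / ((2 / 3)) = 1 / 2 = 0.50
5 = 5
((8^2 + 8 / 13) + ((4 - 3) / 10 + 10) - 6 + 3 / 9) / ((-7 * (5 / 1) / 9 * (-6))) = 2.96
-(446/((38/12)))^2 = -7160976/361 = -19836.50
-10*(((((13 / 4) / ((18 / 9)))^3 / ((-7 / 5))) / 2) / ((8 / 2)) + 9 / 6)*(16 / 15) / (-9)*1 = 1.32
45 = 45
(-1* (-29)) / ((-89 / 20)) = -580 / 89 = -6.52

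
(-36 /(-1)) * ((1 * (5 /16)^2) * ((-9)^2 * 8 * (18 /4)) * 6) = 492075 /8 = 61509.38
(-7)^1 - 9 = -16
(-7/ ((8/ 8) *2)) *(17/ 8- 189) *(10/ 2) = 52325/ 16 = 3270.31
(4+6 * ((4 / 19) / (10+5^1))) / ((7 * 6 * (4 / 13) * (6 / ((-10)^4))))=630500 / 1197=526.73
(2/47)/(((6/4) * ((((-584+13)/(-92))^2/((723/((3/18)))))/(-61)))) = -2986302336/15323927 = -194.88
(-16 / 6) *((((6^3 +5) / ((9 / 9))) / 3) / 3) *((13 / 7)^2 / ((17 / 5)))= -87880 / 1323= -66.42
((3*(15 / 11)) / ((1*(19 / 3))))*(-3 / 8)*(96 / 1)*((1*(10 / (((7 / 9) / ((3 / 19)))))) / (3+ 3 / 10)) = -14.31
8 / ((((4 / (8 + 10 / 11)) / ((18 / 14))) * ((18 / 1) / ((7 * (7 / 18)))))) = 343 / 99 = 3.46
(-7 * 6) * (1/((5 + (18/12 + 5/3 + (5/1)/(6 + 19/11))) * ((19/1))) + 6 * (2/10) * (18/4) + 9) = -51674364/85405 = -605.05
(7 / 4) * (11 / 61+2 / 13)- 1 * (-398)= 398.58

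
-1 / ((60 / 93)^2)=-961 / 400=-2.40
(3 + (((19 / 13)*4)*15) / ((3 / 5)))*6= 11634 / 13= 894.92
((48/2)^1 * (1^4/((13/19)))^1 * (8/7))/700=0.06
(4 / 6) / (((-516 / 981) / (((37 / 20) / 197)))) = -0.01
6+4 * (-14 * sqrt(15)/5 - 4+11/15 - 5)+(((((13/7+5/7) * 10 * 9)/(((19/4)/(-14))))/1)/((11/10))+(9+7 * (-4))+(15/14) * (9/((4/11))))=-112295989/175560 - 56 * sqrt(15)/5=-683.02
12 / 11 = 1.09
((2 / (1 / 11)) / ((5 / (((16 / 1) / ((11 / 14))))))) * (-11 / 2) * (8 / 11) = -1792 / 5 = -358.40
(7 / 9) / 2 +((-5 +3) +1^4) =-11 / 18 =-0.61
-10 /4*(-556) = 1390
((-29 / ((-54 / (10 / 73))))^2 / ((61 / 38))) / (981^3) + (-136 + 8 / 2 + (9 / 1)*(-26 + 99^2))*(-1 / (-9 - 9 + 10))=19652475567628807429363 / 1789781821443147528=10980.38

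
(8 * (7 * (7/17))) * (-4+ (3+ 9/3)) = 46.12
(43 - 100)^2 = 3249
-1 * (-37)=37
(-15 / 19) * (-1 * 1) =15 / 19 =0.79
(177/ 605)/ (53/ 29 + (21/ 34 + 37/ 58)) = 87261/ 919600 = 0.09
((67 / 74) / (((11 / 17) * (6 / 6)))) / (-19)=-1139 / 15466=-0.07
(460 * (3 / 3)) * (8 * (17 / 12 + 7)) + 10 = 92950 / 3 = 30983.33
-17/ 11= -1.55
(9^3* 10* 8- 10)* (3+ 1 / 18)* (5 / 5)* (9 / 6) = 1603525 / 6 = 267254.17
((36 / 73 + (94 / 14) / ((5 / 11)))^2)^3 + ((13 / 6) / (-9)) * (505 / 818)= 155453861417359709195646813714047 / 12288319378258323570187500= 12650538.83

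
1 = 1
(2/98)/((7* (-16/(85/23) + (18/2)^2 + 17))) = 85/2730966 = 0.00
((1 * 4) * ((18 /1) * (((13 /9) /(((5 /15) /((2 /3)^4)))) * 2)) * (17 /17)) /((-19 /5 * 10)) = -1664 /513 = -3.24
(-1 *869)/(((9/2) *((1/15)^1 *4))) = -4345/6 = -724.17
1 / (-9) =-1 / 9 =-0.11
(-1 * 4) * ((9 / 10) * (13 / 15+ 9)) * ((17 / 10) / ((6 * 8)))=-629 / 500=-1.26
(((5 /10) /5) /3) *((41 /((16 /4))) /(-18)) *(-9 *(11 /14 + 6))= 779 /672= 1.16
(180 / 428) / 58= 45 / 6206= 0.01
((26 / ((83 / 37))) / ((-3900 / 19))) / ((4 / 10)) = -703 / 4980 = -0.14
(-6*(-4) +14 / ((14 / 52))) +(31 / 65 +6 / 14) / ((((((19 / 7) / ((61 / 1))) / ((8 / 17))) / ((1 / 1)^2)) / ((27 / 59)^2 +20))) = 19698441764 / 73083595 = 269.53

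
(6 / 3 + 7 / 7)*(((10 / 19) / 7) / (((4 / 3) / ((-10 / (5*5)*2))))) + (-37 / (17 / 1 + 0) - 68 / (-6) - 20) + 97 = 583484 / 6783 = 86.02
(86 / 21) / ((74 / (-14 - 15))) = -1247 / 777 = -1.60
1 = 1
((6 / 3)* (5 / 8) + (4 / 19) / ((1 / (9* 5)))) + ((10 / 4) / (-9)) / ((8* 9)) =10.72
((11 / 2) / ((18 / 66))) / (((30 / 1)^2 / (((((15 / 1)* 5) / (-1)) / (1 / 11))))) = -1331 / 72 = -18.49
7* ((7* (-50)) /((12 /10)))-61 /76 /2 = -931183 /456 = -2042.07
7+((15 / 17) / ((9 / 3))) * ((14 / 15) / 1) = 371 / 51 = 7.27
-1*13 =-13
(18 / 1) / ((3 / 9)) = 54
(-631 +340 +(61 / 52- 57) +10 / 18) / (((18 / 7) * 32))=-1134385 / 269568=-4.21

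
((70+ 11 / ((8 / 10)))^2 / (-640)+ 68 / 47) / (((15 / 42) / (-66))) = 211515381 / 120320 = 1757.94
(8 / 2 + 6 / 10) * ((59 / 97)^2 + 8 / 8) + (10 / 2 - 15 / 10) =184451 / 18818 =9.80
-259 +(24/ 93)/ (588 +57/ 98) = -463119965/ 1788111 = -259.00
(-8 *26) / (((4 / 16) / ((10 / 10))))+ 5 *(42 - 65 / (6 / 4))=-2516 / 3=-838.67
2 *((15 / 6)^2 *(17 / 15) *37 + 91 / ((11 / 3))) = 37871 / 66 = 573.80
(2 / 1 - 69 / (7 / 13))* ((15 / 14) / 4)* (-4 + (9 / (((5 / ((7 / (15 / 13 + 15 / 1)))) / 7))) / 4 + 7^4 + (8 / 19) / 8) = -24142951563 / 297920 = -81038.37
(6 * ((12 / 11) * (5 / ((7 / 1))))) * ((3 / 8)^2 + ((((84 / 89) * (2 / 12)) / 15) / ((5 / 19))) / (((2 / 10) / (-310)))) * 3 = -4308075 / 4984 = -864.38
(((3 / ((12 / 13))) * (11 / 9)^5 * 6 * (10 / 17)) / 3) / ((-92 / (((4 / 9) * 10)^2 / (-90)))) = 418732600 / 16831267911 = 0.02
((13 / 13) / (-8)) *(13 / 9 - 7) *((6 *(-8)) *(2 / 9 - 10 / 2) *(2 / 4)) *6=4300 / 9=477.78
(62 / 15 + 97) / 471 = 1517 / 7065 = 0.21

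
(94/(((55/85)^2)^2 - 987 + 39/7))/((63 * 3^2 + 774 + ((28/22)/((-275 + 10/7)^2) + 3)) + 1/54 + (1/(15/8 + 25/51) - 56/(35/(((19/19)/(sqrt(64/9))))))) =-0.00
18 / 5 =3.60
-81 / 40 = -2.02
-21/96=-7/32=-0.22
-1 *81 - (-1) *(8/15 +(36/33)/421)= -5589437/69465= -80.46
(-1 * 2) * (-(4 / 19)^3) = 128 / 6859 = 0.02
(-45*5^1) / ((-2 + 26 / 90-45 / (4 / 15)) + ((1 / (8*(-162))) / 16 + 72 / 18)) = 23328000 / 17258693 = 1.35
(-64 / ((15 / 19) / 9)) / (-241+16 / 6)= 10944 / 3575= 3.06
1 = 1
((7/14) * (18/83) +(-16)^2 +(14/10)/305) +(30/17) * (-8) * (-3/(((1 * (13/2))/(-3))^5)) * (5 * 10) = 169185782739386/798938995075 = 211.76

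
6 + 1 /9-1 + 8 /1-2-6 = 5.11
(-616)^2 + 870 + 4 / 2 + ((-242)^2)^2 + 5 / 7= 24010856973 / 7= 3430122424.71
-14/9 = -1.56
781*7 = 5467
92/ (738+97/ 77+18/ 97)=687148/ 5522917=0.12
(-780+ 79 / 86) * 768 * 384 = -229760452.47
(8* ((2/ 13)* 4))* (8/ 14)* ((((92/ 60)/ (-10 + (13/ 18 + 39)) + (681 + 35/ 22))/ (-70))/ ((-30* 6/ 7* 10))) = 0.11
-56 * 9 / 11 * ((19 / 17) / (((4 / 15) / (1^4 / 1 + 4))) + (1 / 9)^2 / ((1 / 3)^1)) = -539602 / 561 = -961.86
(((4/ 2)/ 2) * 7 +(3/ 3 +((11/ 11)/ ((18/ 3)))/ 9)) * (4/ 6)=433/ 81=5.35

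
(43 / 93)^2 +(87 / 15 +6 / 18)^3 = 749012543 / 3243375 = 230.94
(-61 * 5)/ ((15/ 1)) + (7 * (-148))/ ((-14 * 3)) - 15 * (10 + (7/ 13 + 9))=-11261/ 39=-288.74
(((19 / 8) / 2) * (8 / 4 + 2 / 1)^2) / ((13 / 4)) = 76 / 13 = 5.85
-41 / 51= -0.80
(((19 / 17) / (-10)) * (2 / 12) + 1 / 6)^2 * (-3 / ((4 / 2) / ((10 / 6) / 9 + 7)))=-0.24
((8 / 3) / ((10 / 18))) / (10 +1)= 24 / 55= 0.44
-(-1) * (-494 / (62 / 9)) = -71.71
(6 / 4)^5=243 / 32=7.59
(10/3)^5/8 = 12500/243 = 51.44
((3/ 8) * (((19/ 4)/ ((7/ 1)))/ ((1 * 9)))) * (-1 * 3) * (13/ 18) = -247/ 4032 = -0.06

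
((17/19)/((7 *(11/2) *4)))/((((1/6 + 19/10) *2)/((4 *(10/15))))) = 170/45353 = 0.00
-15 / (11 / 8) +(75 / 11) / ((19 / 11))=-1455 / 209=-6.96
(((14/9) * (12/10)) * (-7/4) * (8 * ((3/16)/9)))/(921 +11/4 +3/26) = -182/308835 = -0.00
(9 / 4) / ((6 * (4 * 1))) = 3 / 32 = 0.09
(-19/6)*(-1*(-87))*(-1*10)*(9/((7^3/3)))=74385/343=216.87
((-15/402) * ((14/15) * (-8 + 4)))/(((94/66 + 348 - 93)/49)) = 7546/283477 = 0.03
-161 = -161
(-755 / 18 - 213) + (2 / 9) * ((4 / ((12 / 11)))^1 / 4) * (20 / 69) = -949703 / 3726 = -254.89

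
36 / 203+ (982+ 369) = 274289 / 203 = 1351.18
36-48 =-12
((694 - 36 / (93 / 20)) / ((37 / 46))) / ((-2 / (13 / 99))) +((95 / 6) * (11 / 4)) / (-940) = -56.06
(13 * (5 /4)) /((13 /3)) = 15 /4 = 3.75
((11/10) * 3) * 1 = 33/10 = 3.30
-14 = -14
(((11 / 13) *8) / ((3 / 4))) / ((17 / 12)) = 1408 / 221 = 6.37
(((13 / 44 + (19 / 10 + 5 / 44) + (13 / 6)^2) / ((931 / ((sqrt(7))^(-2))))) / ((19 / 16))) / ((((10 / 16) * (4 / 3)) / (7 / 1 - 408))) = -907864 / 2084775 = -0.44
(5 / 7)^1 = 5 / 7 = 0.71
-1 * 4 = -4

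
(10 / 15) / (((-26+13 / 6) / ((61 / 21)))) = -244 / 3003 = -0.08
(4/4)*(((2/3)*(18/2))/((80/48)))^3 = 5832/125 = 46.66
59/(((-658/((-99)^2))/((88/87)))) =-8481132/9541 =-888.91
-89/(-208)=89/208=0.43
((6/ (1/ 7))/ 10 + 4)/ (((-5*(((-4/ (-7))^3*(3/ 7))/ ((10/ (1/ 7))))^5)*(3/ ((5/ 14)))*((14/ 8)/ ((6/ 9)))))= -701324150589573481289375/ 18345885696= -38227870935797.06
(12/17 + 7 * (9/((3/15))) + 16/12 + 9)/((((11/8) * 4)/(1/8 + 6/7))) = 20785/357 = 58.22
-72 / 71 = -1.01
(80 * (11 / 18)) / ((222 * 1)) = 220 / 999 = 0.22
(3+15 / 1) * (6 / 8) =27 / 2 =13.50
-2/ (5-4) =-2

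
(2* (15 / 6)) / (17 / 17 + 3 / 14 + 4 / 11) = 770 / 243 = 3.17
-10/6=-5/3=-1.67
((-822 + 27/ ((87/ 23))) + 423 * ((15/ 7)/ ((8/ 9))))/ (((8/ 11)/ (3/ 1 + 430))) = 1584692967/ 12992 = 121974.52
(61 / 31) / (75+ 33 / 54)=1098 / 42191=0.03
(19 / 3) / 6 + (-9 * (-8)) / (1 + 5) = 235 / 18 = 13.06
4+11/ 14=67/ 14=4.79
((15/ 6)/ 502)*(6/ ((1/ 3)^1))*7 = 315/ 502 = 0.63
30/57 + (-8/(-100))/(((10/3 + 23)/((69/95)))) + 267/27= 17591101/1688625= 10.42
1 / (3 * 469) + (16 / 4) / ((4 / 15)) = 21106 / 1407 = 15.00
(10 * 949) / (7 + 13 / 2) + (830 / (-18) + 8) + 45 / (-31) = 555266 / 837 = 663.40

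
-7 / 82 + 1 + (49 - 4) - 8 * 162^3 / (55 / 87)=-242642998941 / 4510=-53801108.41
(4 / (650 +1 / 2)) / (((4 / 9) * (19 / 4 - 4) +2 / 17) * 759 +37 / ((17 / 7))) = 0.00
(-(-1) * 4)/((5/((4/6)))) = 8/15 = 0.53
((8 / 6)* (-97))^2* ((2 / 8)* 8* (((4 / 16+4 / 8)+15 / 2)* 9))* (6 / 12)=1241988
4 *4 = 16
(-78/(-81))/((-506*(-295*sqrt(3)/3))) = 13*sqrt(3)/2015145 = 0.00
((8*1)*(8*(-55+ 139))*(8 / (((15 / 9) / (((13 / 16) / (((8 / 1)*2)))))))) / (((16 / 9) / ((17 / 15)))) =41769 / 50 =835.38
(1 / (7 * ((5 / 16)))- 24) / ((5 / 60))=-9888 / 35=-282.51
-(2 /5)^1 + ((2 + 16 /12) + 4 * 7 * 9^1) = 3824 /15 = 254.93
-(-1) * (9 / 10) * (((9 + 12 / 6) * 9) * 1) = 891 / 10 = 89.10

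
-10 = -10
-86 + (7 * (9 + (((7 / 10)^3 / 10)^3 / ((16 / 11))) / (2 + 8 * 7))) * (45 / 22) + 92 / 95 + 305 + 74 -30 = 392.83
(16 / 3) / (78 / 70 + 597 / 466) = 260960 / 117207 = 2.23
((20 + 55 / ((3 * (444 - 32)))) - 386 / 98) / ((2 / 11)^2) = 118026667 / 242256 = 487.20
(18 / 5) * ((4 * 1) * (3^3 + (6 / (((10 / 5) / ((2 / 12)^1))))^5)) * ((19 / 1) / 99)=3287 / 44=74.70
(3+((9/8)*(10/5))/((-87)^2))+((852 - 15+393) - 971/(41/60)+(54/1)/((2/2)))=-18478411/137924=-133.98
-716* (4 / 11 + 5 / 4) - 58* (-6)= -8881 / 11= -807.36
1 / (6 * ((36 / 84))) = 7 / 18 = 0.39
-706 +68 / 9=-6286 / 9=-698.44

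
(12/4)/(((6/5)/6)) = 15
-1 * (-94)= 94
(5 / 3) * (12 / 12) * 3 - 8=-3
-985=-985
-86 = -86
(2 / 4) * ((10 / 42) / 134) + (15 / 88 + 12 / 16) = 114077 / 123816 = 0.92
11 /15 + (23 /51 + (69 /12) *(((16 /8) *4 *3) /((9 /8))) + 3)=32347 /255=126.85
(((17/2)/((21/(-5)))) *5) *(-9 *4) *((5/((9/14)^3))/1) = 1666000/243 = 6855.97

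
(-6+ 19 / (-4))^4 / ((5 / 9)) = 30769209 / 1280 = 24038.44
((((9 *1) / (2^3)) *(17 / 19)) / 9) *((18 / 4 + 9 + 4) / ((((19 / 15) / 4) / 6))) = 26775 / 722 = 37.08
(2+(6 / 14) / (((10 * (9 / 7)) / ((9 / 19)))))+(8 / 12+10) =7229 / 570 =12.68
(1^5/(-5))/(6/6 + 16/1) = -1/85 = -0.01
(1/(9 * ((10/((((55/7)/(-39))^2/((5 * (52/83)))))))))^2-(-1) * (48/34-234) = -232.59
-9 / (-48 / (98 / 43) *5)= 147 / 1720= 0.09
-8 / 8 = -1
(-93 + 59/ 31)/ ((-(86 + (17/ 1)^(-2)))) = 816136/ 770505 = 1.06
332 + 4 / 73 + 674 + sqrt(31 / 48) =sqrt(93) / 12 + 73442 / 73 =1006.86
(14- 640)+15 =-611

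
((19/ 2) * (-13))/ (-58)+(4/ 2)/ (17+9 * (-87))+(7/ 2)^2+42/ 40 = 3426887/ 222140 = 15.43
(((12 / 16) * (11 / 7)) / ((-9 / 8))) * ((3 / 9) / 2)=-11 / 63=-0.17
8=8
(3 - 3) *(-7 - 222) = 0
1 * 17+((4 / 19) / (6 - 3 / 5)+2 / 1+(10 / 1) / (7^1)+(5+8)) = 120182 / 3591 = 33.47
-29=-29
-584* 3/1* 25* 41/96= -74825/4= -18706.25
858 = 858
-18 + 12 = -6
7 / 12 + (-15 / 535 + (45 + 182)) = 227.56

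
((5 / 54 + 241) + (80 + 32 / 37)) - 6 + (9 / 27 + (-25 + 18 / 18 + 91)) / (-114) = 11971955 / 37962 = 315.37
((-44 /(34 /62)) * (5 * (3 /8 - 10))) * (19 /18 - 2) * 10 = -656425 /18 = -36468.06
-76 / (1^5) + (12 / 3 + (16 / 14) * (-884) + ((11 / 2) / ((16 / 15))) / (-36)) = -2909569 / 2688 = -1082.43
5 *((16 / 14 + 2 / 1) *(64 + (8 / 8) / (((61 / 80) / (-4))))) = 56320 / 61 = 923.28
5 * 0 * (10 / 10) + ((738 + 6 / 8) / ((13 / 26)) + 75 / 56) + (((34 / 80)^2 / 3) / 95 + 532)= 6418601023 / 3192000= 2010.84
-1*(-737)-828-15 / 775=-14108 / 155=-91.02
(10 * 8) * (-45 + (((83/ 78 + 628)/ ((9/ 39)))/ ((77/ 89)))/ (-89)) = -4457480/ 693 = -6432.15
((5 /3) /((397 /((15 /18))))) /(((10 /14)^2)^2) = 2401 /178650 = 0.01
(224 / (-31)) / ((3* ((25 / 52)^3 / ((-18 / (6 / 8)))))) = 251969536 / 484375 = 520.20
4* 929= 3716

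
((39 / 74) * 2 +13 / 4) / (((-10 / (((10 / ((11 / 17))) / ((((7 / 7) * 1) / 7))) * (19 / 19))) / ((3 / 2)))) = -227409 / 3256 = -69.84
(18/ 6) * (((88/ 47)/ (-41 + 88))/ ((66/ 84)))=336/ 2209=0.15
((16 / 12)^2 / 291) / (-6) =-8 / 7857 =-0.00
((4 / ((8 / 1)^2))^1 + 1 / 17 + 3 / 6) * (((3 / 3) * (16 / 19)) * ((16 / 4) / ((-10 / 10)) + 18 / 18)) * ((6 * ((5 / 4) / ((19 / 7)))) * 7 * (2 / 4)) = -372645 / 24548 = -15.18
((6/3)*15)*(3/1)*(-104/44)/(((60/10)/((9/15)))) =-234/11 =-21.27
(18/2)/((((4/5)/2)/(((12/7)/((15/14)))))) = 36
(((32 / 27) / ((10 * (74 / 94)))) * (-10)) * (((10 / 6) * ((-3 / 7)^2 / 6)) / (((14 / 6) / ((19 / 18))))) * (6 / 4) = -0.05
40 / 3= 13.33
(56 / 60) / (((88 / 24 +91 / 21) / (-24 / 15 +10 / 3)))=0.20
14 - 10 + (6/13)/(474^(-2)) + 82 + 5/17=22936023/221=103782.91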